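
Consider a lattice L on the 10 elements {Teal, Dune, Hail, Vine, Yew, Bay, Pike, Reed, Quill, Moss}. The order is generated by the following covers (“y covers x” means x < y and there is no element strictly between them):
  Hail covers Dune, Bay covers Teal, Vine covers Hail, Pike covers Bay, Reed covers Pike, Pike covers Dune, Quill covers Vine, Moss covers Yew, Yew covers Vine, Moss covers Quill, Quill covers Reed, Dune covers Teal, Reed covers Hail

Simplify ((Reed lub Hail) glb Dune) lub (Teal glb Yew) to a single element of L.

Dune

Reed ∨ Hail = Reed
Reed ∧ Dune = Dune
Teal ∧ Yew = Teal
Dune ∨ Teal = Dune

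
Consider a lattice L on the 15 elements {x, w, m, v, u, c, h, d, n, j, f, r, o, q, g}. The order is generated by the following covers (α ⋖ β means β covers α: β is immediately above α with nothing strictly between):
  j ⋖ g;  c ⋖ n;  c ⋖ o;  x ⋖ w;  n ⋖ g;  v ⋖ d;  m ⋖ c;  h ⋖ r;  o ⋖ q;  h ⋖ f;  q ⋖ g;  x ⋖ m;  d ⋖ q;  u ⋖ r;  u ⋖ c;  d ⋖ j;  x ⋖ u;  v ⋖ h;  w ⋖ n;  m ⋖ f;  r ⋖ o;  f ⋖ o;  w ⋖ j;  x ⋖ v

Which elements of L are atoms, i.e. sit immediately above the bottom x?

m, u, v, w

The atoms are exactly the elements that cover x: m, u, v, w.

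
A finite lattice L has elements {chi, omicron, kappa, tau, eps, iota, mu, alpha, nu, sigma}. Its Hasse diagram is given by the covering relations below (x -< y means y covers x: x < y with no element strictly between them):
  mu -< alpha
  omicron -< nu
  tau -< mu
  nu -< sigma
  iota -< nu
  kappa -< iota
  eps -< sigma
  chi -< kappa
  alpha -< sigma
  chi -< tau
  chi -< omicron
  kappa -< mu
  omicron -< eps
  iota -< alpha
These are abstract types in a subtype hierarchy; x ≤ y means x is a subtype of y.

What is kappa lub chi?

Common upper bounds of {kappa, chi}: alpha, iota, kappa, mu, nu, sigma.
The least among these is kappa.

kappa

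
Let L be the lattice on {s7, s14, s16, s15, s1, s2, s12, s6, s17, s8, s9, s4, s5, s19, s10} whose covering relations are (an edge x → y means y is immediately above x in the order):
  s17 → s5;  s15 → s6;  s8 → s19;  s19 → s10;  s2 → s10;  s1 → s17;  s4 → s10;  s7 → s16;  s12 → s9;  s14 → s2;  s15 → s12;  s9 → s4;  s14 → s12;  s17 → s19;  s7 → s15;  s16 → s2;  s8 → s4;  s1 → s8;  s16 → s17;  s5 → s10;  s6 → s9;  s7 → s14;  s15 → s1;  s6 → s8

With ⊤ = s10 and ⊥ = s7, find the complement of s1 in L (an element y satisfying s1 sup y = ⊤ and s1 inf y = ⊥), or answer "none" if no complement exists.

Need y with s1 ∨ y = s10 and s1 ∧ y = s7.
Checking each element gives: s2.

s2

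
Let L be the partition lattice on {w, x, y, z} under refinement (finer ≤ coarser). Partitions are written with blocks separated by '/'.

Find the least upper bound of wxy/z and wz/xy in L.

wxyz

The join of wxy/z and wz/xy merges any blocks that overlap across the partitions, giving wxyz.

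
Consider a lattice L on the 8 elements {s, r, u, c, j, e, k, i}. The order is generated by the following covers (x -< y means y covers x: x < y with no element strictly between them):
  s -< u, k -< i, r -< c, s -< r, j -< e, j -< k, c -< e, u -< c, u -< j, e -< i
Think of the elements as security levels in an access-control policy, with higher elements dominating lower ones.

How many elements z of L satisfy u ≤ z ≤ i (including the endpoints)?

The interval [u, i] = {c, e, i, j, k, u}, which has 6 elements.

6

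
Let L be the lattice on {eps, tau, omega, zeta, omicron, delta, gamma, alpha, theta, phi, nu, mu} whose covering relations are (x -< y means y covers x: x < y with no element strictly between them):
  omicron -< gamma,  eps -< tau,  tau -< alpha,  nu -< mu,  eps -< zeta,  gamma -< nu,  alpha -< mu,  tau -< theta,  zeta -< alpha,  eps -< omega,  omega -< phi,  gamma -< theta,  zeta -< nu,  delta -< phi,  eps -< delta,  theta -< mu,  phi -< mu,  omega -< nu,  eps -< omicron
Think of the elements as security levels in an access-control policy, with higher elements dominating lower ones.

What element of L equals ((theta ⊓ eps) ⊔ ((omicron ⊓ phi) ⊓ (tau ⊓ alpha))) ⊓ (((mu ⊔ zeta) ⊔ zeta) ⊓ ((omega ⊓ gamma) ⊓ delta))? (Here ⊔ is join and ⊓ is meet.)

eps

theta ∧ eps = eps
omicron ∧ phi = eps
tau ∧ alpha = tau
eps ∧ tau = eps
eps ∨ eps = eps
mu ∨ zeta = mu
mu ∨ zeta = mu
omega ∧ gamma = eps
eps ∧ delta = eps
mu ∧ eps = eps
eps ∧ eps = eps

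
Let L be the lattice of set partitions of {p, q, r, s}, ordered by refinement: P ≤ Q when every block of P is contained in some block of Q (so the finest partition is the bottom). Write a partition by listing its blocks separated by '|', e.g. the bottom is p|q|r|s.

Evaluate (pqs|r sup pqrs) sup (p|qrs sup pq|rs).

pqs|r ∨ pqrs = pqrs
p|qrs ∨ pq|rs = pqrs
pqrs ∨ pqrs = pqrs

pqrs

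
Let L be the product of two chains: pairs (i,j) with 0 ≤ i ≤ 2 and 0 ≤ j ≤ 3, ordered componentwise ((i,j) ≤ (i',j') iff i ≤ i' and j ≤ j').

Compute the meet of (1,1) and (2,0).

In a product of chains, the meet is componentwise min, giving (1,0).

(1,0)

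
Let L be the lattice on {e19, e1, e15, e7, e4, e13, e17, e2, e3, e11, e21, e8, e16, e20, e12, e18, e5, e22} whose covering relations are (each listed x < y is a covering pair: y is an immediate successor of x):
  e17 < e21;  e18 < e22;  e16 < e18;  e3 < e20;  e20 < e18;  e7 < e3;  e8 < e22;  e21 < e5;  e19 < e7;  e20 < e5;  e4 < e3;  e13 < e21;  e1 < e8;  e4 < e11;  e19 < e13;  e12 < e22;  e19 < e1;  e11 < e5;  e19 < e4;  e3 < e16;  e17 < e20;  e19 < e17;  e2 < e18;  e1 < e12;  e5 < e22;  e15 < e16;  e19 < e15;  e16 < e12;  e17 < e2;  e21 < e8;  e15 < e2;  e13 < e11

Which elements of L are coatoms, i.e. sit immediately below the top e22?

The coatoms are exactly the elements covered by e22: e12, e18, e5, e8.

e12, e18, e5, e8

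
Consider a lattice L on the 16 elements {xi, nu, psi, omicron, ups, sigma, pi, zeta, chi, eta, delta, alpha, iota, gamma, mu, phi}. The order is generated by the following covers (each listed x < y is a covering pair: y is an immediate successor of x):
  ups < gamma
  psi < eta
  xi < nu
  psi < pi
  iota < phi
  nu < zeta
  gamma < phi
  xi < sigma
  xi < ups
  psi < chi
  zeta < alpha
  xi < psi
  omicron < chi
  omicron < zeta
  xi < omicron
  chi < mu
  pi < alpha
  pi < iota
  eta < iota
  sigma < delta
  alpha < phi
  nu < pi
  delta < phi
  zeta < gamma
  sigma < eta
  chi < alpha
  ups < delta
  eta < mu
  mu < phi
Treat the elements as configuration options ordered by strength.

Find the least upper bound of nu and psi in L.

pi

Common upper bounds of {nu, psi}: alpha, iota, phi, pi.
The least among these is pi.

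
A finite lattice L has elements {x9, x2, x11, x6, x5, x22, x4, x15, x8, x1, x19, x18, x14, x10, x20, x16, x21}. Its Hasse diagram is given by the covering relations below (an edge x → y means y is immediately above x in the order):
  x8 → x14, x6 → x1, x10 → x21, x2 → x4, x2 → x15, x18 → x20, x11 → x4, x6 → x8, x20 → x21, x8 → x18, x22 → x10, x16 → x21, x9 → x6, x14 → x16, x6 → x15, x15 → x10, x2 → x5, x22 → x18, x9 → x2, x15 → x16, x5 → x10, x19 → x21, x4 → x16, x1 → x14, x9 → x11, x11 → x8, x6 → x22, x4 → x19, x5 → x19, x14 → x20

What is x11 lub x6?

Common upper bounds of {x11, x6}: x14, x16, x18, x20, x21, x8.
The least among these is x8.

x8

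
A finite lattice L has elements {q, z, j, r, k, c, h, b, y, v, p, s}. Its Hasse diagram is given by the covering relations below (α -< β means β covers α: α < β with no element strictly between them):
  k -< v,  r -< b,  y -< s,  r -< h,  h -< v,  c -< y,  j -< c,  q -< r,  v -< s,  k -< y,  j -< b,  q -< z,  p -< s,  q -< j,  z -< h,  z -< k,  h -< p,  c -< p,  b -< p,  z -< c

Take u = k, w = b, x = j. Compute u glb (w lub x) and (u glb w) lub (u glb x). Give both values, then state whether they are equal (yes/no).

w lub x = b, so u glb (w lub x) = k glb b = q.
u glb w = q and u glb x = q, so (u glb w) lub (u glb x) = q lub q = q.
Equal: yes.

q; q; yes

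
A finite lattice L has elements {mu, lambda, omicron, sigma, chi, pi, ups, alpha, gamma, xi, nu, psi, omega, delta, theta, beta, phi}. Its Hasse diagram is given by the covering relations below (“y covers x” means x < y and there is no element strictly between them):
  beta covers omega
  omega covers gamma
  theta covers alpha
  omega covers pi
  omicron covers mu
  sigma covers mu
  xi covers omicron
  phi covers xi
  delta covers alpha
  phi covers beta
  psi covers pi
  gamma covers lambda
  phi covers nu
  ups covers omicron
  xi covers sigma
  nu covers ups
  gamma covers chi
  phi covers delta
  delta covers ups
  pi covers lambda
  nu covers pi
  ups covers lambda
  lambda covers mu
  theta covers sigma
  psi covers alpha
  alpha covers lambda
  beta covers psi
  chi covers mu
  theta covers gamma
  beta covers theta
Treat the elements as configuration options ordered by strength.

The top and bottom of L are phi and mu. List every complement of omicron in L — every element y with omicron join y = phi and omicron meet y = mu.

Need y with omicron ∨ y = phi and omicron ∧ y = mu.
Checking each element gives: beta, chi, gamma, omega, psi, theta.

beta, chi, gamma, omega, psi, theta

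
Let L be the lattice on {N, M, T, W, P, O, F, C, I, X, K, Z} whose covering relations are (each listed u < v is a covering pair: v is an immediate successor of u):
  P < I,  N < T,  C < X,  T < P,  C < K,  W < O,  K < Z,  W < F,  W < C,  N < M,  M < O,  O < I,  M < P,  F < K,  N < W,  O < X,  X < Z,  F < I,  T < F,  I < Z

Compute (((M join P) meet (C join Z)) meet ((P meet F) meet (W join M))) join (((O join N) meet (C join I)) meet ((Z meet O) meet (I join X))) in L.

M ∨ P = P
C ∨ Z = Z
P ∧ Z = P
P ∧ F = T
W ∨ M = O
T ∧ O = N
P ∧ N = N
O ∨ N = O
C ∨ I = Z
O ∧ Z = O
Z ∧ O = O
I ∨ X = Z
O ∧ Z = O
O ∧ O = O
N ∨ O = O

O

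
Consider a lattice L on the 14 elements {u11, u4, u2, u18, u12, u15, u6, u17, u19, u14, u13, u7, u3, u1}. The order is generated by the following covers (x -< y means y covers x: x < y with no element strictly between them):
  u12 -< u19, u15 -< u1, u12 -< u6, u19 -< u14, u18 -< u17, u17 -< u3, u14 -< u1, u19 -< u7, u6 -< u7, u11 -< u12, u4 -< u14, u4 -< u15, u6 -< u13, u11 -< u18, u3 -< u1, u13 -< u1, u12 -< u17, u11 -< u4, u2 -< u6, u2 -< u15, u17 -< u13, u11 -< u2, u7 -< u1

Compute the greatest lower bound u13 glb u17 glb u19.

Common lower bounds of {u13, u17, u19}: u11, u12.
The greatest among these is u12.

u12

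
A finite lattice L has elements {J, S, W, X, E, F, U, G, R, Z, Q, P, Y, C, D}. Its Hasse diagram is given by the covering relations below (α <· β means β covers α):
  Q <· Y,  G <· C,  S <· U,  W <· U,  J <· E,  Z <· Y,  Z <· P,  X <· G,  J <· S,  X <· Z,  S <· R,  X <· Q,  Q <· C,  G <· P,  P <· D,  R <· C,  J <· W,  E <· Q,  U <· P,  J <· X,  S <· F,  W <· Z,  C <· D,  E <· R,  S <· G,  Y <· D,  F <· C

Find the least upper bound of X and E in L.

Common upper bounds of {X, E}: C, D, Q, Y.
The least among these is Q.

Q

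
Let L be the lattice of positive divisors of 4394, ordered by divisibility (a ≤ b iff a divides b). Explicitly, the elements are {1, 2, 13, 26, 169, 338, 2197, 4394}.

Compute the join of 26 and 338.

338

In the divisibility order, the join is the least common multiple: lcm(26, 338) = 338.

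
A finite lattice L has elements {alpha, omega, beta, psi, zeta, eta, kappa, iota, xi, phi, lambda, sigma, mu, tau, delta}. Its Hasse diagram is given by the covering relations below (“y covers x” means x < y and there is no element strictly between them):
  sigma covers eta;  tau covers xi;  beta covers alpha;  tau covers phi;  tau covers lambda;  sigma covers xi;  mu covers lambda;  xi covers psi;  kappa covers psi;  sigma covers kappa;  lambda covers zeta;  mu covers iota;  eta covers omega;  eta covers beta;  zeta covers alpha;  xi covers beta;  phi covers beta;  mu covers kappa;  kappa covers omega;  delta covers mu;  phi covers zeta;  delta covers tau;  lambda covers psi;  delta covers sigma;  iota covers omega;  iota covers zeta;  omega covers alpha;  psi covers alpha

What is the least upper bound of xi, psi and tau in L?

Common upper bounds of {xi, psi, tau}: delta, tau.
The least among these is tau.

tau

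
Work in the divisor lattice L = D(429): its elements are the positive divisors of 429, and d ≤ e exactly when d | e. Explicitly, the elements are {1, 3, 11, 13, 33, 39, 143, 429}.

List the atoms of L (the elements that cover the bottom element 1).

11, 13, 3

The atoms are exactly the elements that cover 1: 11, 13, 3.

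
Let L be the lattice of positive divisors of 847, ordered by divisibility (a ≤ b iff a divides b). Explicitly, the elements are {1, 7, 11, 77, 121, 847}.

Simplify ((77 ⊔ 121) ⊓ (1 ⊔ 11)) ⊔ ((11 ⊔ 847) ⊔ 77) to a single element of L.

77 ∨ 121 = 847
1 ∨ 11 = 11
847 ∧ 11 = 11
11 ∨ 847 = 847
847 ∨ 77 = 847
11 ∨ 847 = 847

847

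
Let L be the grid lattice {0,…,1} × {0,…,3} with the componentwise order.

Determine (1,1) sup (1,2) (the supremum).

In a product of chains, the join is componentwise max, giving (1,2).

(1,2)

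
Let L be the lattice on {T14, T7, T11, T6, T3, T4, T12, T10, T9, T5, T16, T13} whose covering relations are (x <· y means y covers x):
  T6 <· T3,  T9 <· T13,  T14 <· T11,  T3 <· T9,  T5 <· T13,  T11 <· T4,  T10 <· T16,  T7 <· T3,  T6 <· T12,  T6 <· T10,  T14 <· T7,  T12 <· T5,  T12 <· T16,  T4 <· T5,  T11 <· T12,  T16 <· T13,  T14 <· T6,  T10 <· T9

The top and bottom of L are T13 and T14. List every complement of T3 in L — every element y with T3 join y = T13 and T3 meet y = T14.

Need y with T3 ∨ y = T13 and T3 ∧ y = T14.
Checking each element gives: T11, T4.

T11, T4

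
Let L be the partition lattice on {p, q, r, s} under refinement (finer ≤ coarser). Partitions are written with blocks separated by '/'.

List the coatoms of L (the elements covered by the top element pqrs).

p/qrs, pq/rs, pqr/s, pqs/r, pr/qs, prs/q, ps/qr

The coatoms are exactly the elements covered by pqrs: p/qrs, pq/rs, pqr/s, pqs/r, pr/qs, prs/q, ps/qr.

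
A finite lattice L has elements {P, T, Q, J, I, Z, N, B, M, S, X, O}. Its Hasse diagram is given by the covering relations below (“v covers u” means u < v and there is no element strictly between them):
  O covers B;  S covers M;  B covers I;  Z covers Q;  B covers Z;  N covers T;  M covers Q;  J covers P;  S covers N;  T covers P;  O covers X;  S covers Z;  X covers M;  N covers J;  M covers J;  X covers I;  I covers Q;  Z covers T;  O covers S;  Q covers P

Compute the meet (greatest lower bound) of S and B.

Z

Common lower bounds of {S, B}: P, Q, T, Z.
The greatest among these is Z.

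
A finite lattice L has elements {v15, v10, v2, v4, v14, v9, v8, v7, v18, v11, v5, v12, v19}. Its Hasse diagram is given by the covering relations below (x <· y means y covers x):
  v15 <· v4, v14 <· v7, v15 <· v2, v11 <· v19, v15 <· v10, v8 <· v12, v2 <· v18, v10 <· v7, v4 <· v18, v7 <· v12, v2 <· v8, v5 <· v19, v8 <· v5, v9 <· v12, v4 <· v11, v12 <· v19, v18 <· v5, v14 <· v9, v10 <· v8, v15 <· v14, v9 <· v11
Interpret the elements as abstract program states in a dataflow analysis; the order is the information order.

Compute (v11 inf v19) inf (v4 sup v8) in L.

v11 ∧ v19 = v11
v4 ∨ v8 = v5
v11 ∧ v5 = v4

v4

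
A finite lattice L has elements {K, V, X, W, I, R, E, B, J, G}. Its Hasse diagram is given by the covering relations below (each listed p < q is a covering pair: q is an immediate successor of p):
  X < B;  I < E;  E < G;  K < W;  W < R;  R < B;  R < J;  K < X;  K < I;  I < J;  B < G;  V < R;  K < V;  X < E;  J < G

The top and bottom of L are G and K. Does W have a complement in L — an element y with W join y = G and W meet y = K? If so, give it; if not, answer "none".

E

Need y with W ∨ y = G and W ∧ y = K.
Checking each element gives: E.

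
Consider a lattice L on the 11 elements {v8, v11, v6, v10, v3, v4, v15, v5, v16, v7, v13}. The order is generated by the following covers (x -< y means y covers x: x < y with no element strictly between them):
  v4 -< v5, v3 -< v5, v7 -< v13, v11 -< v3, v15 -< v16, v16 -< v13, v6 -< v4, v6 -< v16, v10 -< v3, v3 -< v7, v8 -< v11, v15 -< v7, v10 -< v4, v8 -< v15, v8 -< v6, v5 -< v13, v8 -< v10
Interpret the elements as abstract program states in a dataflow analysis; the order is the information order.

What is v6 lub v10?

v4

Common upper bounds of {v6, v10}: v13, v4, v5.
The least among these is v4.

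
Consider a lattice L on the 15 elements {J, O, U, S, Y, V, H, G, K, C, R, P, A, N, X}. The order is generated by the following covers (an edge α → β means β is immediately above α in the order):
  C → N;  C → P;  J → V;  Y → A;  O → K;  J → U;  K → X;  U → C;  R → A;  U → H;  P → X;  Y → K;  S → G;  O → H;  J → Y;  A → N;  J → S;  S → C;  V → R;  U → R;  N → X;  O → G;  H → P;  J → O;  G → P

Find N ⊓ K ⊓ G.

Common lower bounds of {N, K, G}: J.
The greatest among these is J.

J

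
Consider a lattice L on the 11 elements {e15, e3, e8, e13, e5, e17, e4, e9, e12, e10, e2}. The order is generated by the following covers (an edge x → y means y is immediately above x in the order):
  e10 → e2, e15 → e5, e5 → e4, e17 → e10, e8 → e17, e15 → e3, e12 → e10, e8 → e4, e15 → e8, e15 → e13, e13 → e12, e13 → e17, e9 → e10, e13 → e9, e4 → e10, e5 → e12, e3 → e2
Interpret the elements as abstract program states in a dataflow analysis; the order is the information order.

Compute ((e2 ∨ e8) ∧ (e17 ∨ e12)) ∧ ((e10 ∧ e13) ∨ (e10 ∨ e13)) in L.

e2 ∨ e8 = e2
e17 ∨ e12 = e10
e2 ∧ e10 = e10
e10 ∧ e13 = e13
e10 ∨ e13 = e10
e13 ∨ e10 = e10
e10 ∧ e10 = e10

e10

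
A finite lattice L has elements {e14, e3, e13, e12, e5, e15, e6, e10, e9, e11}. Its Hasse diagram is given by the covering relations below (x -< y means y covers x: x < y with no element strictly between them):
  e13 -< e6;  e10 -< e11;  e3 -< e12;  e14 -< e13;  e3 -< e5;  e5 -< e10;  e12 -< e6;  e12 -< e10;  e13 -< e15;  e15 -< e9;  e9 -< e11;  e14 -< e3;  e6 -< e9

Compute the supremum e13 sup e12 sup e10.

e11

Common upper bounds of {e13, e12, e10}: e11.
The least among these is e11.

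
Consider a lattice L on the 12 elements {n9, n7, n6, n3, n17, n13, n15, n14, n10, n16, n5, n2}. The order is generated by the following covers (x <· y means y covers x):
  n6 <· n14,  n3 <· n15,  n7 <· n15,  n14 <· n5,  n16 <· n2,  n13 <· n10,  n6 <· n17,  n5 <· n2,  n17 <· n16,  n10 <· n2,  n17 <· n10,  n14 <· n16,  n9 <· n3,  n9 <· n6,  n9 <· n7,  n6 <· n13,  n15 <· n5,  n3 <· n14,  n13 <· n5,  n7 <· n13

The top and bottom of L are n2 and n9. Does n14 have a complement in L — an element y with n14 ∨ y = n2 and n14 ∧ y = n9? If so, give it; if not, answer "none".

none

For every candidate y, either n14 ∨ y ≠ n2 or n14 ∧ y ≠ n9; no complement exists.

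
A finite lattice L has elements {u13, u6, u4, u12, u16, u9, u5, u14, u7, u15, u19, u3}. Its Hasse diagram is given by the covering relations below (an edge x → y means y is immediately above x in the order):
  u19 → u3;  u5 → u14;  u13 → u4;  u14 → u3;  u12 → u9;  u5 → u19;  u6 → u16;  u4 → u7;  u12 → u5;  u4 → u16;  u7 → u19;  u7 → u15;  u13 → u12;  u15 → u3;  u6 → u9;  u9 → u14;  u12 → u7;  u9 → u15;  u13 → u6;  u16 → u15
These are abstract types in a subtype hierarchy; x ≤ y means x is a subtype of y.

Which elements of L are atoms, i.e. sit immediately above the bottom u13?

u12, u4, u6

The atoms are exactly the elements that cover u13: u12, u4, u6.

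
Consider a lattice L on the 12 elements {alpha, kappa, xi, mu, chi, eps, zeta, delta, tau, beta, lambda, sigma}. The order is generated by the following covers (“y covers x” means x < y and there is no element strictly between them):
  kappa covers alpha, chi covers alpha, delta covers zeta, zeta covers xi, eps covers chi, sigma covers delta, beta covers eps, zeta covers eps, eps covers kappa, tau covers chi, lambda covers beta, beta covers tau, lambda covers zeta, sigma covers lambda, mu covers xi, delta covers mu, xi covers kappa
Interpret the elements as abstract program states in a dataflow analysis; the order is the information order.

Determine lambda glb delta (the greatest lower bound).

zeta

Common lower bounds of {lambda, delta}: alpha, chi, eps, kappa, xi, zeta.
The greatest among these is zeta.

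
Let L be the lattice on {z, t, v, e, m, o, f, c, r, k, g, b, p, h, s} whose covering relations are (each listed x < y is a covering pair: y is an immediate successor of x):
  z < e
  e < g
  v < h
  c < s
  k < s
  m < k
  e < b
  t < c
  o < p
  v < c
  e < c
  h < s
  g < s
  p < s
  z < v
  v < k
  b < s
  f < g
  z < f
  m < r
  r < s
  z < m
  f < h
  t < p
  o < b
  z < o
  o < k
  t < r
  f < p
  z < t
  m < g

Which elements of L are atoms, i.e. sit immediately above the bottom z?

e, f, m, o, t, v

The atoms are exactly the elements that cover z: e, f, m, o, t, v.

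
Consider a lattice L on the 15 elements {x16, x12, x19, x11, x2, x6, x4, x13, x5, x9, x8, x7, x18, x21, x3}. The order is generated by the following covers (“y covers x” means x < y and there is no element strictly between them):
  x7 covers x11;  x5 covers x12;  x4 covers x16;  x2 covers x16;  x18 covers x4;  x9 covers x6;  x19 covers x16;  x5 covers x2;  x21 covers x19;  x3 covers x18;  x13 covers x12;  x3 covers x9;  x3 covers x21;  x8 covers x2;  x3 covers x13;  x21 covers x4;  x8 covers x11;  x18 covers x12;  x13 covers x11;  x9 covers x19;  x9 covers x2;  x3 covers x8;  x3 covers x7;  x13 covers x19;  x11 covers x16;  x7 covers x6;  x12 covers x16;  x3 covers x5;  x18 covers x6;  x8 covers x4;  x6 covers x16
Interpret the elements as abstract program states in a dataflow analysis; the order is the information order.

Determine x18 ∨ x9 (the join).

x3

Common upper bounds of {x18, x9}: x3.
The least among these is x3.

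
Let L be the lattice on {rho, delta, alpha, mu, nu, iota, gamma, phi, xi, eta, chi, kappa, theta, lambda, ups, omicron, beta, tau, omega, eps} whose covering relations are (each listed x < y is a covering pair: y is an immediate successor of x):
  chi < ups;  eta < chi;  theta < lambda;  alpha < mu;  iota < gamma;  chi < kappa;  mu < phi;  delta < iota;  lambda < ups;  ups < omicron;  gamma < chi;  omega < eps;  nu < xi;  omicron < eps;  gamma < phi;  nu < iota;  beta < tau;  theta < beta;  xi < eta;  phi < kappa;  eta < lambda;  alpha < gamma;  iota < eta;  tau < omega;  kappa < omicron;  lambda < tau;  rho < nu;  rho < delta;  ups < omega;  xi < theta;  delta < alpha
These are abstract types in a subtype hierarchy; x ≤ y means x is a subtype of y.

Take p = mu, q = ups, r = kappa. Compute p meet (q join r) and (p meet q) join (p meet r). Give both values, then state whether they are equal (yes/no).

q join r = omicron, so p meet (q join r) = mu meet omicron = mu.
p meet q = alpha and p meet r = mu, so (p meet q) join (p meet r) = alpha join mu = mu.
Equal: yes.

mu; mu; yes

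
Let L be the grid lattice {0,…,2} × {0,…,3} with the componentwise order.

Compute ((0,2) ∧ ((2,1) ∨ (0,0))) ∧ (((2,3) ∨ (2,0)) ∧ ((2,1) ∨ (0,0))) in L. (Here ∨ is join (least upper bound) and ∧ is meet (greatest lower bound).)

(2,1) ∨ (0,0) = (2,1)
(0,2) ∧ (2,1) = (0,1)
(2,3) ∨ (2,0) = (2,3)
(2,1) ∨ (0,0) = (2,1)
(2,3) ∧ (2,1) = (2,1)
(0,1) ∧ (2,1) = (0,1)

(0,1)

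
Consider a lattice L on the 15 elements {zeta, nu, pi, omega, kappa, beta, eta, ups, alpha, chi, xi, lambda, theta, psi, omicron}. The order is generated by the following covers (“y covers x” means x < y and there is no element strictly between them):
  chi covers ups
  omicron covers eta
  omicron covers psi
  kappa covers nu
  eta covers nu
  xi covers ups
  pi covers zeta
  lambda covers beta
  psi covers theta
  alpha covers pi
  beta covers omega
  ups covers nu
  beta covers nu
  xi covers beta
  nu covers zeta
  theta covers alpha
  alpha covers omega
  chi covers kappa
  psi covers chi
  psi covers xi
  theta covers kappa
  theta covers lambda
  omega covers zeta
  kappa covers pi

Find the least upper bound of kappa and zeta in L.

Common upper bounds of {kappa, zeta}: chi, kappa, omicron, psi, theta.
The least among these is kappa.

kappa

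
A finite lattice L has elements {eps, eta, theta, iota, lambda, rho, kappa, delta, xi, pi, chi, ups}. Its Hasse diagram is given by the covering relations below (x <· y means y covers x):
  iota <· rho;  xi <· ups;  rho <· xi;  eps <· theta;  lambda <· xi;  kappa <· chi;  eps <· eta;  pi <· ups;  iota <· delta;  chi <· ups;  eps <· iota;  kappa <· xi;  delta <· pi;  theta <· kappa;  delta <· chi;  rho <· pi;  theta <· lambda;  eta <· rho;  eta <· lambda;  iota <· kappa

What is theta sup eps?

Common upper bounds of {theta, eps}: chi, kappa, lambda, theta, ups, xi.
The least among these is theta.

theta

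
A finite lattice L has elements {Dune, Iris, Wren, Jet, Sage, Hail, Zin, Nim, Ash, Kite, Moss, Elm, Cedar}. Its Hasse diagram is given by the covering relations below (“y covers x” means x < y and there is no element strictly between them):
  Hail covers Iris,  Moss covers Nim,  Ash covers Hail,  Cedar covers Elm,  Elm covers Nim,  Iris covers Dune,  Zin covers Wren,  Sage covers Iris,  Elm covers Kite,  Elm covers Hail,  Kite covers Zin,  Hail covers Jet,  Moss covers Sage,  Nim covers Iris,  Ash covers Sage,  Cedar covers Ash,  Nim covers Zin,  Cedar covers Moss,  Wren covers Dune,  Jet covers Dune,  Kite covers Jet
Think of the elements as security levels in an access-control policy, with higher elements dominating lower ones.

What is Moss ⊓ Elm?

Nim

Common lower bounds of {Moss, Elm}: Dune, Iris, Nim, Wren, Zin.
The greatest among these is Nim.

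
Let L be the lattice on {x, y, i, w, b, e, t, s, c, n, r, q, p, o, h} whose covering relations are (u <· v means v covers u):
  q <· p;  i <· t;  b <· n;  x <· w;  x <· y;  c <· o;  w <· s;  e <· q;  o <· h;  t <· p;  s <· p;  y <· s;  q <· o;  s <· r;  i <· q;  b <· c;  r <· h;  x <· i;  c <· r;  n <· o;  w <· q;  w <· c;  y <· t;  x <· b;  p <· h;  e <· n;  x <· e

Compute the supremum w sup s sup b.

r

Common upper bounds of {w, s, b}: h, r.
The least among these is r.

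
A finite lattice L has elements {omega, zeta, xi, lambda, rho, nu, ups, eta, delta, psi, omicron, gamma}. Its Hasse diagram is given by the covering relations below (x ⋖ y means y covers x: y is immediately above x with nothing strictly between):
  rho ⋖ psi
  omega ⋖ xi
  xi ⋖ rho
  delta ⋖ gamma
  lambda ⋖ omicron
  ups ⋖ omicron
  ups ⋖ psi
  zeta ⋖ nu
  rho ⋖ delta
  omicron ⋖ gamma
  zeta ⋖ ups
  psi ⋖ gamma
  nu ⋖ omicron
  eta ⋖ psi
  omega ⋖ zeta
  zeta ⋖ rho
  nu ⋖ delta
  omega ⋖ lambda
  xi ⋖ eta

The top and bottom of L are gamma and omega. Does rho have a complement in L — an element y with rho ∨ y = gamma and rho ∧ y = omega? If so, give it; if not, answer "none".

Need y with rho ∨ y = gamma and rho ∧ y = omega.
Checking each element gives: lambda.

lambda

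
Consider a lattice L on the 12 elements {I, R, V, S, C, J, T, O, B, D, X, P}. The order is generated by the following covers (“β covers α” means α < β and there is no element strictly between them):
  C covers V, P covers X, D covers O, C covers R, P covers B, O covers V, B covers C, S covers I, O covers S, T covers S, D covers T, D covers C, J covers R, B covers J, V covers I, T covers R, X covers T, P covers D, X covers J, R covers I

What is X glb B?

J

Common lower bounds of {X, B}: I, J, R.
The greatest among these is J.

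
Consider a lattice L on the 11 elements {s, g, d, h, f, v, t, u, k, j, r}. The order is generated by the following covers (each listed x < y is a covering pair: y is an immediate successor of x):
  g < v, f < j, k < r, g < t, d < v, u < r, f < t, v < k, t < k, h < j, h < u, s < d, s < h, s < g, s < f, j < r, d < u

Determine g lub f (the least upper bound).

Common upper bounds of {g, f}: k, r, t.
The least among these is t.

t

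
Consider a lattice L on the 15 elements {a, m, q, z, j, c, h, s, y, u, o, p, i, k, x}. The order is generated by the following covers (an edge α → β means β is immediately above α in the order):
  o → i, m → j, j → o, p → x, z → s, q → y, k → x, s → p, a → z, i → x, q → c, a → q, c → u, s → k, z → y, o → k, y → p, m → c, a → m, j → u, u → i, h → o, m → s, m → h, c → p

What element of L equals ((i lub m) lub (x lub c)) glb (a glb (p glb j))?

a

i ∨ m = i
x ∨ c = x
i ∨ x = x
p ∧ j = m
a ∧ m = a
x ∧ a = a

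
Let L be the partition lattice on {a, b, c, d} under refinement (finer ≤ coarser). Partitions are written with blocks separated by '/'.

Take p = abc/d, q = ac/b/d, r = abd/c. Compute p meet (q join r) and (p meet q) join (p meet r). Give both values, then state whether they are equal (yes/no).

q join r = abcd, so p meet (q join r) = abc/d meet abcd = abc/d.
p meet q = ac/b/d and p meet r = ab/c/d, so (p meet q) join (p meet r) = ac/b/d join ab/c/d = abc/d.
Equal: yes.

abc/d; abc/d; yes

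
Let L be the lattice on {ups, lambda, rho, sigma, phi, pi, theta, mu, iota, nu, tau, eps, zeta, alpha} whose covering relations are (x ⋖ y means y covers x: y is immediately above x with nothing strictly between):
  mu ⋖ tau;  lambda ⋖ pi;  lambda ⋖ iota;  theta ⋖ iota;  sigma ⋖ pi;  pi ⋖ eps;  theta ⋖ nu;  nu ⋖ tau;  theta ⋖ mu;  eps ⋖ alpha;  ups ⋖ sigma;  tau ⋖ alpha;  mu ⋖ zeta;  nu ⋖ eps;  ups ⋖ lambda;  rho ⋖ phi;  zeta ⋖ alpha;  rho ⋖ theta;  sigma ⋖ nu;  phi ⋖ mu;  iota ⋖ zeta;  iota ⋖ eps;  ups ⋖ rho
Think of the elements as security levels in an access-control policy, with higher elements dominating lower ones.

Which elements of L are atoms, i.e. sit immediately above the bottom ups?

The atoms are exactly the elements that cover ups: lambda, rho, sigma.

lambda, rho, sigma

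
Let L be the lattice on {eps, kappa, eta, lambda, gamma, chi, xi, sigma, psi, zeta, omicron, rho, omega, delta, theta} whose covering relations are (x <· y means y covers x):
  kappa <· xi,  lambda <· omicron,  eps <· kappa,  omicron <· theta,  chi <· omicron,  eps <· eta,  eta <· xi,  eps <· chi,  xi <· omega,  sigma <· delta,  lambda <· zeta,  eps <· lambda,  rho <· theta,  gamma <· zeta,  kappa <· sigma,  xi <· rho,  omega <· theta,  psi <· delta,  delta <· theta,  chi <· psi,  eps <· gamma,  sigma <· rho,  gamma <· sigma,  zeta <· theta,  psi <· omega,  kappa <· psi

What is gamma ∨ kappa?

Common upper bounds of {gamma, kappa}: delta, rho, sigma, theta.
The least among these is sigma.

sigma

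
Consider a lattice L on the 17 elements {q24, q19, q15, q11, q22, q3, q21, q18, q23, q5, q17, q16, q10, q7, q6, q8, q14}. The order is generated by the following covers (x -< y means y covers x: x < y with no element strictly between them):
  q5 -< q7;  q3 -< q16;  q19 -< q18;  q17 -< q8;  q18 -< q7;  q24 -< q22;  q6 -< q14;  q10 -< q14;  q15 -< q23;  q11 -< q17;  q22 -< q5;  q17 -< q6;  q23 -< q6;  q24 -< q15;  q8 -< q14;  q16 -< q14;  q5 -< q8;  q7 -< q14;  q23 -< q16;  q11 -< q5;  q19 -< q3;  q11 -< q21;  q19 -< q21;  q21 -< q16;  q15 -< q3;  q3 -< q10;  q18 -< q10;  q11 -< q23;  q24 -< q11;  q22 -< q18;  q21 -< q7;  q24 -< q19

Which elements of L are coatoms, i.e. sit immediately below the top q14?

The coatoms are exactly the elements covered by q14: q10, q16, q6, q7, q8.

q10, q16, q6, q7, q8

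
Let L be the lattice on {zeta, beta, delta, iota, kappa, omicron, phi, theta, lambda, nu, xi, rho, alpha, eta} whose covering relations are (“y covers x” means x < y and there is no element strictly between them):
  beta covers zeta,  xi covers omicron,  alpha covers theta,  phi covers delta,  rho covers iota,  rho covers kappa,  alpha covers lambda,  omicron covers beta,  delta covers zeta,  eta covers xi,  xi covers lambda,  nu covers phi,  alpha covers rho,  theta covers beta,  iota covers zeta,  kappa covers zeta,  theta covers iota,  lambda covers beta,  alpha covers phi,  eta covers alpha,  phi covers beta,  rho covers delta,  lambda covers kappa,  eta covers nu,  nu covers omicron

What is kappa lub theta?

alpha

Common upper bounds of {kappa, theta}: alpha, eta.
The least among these is alpha.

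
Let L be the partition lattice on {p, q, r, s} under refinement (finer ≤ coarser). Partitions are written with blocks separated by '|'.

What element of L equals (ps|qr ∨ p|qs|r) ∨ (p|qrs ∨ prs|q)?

ps|qr ∨ p|qs|r = pqrs
p|qrs ∨ prs|q = pqrs
pqrs ∨ pqrs = pqrs

pqrs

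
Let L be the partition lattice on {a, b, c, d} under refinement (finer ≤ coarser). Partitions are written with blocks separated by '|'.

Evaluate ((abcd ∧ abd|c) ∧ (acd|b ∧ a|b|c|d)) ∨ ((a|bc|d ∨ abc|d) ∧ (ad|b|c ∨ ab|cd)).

abc|d

abcd ∧ abd|c = abd|c
acd|b ∧ a|b|c|d = a|b|c|d
abd|c ∧ a|b|c|d = a|b|c|d
a|bc|d ∨ abc|d = abc|d
ad|b|c ∨ ab|cd = abcd
abc|d ∧ abcd = abc|d
a|b|c|d ∨ abc|d = abc|d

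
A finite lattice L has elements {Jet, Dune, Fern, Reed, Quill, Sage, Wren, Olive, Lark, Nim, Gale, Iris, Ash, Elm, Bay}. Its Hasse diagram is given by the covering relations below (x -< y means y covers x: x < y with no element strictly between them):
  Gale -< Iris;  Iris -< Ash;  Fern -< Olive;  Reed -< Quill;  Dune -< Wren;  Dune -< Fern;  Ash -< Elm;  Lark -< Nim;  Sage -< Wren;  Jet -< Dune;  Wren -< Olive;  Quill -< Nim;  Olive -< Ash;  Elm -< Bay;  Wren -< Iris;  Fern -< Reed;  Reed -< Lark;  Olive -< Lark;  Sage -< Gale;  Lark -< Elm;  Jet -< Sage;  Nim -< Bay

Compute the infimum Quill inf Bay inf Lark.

Common lower bounds of {Quill, Bay, Lark}: Dune, Fern, Jet, Reed.
The greatest among these is Reed.

Reed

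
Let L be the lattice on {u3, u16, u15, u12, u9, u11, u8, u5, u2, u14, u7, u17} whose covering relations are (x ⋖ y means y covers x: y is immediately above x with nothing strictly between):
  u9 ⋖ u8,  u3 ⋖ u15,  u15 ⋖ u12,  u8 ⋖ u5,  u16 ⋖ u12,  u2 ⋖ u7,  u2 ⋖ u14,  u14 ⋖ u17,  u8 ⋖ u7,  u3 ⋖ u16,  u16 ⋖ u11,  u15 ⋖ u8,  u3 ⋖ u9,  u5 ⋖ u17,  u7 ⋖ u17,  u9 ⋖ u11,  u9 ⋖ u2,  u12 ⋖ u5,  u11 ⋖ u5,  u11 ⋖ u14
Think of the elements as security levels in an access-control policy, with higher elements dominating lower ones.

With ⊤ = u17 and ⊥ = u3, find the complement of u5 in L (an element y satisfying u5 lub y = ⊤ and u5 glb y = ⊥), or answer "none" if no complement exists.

For every candidate y, either u5 ∨ y ≠ u17 or u5 ∧ y ≠ u3; no complement exists.

none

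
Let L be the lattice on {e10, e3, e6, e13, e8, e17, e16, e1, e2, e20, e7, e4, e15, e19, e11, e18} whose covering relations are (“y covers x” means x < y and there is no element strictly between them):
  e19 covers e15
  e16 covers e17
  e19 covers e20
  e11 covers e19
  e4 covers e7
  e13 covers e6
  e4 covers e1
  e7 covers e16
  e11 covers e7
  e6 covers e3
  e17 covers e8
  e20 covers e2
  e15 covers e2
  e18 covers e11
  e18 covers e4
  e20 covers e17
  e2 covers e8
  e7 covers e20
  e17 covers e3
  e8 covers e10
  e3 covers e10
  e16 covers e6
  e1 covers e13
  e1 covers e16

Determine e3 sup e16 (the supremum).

Common upper bounds of {e3, e16}: e1, e11, e16, e18, e4, e7.
The least among these is e16.

e16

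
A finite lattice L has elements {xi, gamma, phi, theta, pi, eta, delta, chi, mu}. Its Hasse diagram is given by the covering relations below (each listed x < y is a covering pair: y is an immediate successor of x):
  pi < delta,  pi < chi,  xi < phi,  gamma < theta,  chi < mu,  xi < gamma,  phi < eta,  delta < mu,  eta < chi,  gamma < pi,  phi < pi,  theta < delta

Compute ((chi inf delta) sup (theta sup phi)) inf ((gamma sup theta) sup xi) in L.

chi ∧ delta = pi
theta ∨ phi = delta
pi ∨ delta = delta
gamma ∨ theta = theta
theta ∨ xi = theta
delta ∧ theta = theta

theta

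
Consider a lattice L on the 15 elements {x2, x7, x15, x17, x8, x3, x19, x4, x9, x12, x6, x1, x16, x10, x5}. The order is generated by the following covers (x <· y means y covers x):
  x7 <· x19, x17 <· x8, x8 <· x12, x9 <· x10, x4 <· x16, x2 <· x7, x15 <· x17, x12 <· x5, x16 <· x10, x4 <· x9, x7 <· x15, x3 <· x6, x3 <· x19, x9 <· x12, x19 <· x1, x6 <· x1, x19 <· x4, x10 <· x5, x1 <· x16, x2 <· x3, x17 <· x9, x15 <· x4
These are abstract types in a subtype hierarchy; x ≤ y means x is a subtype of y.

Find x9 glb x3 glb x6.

Common lower bounds of {x9, x3, x6}: x2, x3.
The greatest among these is x3.

x3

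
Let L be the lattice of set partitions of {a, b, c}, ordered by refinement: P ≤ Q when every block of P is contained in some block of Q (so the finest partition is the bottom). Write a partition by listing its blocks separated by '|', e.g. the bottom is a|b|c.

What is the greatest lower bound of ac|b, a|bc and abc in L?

a|b|c

The meet (common refinement) of ac|b, a|bc, abc intersects blocks pairwise, giving a|b|c.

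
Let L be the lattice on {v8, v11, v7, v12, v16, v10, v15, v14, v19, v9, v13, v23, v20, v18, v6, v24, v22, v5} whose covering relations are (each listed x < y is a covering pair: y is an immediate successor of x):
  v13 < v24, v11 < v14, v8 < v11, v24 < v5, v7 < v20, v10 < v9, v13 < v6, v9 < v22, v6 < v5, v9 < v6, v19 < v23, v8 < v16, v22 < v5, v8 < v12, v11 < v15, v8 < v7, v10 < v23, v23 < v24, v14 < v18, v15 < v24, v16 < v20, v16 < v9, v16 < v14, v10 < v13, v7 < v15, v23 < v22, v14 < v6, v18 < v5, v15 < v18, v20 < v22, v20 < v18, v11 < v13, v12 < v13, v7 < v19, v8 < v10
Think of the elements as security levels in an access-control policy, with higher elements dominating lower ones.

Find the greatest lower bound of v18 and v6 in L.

v14

Common lower bounds of {v18, v6}: v11, v14, v16, v8.
The greatest among these is v14.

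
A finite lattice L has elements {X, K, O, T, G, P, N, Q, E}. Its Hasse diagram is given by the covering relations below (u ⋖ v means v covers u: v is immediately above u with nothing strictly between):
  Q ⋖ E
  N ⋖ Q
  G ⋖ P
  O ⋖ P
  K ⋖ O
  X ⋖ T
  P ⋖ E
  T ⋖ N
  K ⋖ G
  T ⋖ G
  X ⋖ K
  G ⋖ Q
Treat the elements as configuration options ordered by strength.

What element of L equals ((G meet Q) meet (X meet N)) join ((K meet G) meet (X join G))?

K

G ∧ Q = G
X ∧ N = X
G ∧ X = X
K ∧ G = K
X ∨ G = G
K ∧ G = K
X ∨ K = K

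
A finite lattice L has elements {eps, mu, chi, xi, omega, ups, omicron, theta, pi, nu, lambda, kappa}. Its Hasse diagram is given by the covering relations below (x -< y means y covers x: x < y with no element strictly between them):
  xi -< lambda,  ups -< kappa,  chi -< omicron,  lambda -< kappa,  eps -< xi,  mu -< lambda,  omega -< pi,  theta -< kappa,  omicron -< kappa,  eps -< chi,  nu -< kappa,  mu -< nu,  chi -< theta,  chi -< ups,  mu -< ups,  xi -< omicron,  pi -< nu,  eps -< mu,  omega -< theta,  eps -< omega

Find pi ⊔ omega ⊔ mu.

nu

Common upper bounds of {pi, omega, mu}: kappa, nu.
The least among these is nu.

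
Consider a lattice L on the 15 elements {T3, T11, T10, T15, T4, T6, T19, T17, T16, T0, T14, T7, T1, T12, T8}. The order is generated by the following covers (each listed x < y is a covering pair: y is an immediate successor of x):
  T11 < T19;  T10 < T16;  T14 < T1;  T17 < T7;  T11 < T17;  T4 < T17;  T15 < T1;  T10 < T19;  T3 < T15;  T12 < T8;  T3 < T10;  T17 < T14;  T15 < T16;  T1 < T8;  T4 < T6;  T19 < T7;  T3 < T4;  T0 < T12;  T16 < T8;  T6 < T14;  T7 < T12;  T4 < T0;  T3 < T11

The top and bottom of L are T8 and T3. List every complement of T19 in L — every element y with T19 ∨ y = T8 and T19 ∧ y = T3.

T15, T6

Need y with T19 ∨ y = T8 and T19 ∧ y = T3.
Checking each element gives: T15, T6.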